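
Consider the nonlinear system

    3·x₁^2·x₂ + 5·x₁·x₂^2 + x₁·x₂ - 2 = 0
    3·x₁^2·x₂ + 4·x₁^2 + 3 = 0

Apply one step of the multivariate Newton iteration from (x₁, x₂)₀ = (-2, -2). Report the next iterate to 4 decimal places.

(2.7500, -4.7500)

At (-2, -2): F = (-62.0000, -5.0000).
Jacobian J = [[6·x₁·x₂ + 5·x₂^2 + x₂, 3·x₁^2 + 10·x₁·x₂ + x₁], [6·x₁·x₂ + 8·x₁, 3·x₁^2]].
At the point, J = [[42.0000, 50.0000], [8.0000, 12.0000]] (det J = 104.0000).
Solving J·Δ = −F gives Δ = (4.7500, -2.7500).
Then the next iterate is (x₁, x₂)₁ = (2.7500, -4.7500).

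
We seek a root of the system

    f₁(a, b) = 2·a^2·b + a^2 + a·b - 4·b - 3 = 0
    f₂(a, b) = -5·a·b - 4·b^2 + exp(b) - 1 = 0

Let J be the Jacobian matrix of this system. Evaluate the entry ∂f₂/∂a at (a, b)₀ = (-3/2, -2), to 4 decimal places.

10.0000

∂f₂/∂a = -5·b.
At (-3/2, -2) this is 10.0000.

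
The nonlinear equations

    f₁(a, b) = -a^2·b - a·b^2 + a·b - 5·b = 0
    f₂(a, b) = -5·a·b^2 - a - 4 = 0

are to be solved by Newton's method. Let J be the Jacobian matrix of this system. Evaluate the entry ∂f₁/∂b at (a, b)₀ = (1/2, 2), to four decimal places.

∂f₁/∂b = -a^2 - 2·a·b + a - 5.
At (1/2, 2) this is -6.7500.

-6.7500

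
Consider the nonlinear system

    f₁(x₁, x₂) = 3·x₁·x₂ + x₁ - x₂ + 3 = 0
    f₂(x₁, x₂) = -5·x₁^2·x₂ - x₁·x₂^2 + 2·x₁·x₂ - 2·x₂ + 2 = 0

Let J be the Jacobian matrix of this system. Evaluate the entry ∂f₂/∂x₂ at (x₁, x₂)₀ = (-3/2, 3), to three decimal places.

-7.250

∂f₂/∂x₂ = -5·x₁^2 - 2·x₁·x₂ + 2·x₁ - 2.
At (-3/2, 3) this is -7.250.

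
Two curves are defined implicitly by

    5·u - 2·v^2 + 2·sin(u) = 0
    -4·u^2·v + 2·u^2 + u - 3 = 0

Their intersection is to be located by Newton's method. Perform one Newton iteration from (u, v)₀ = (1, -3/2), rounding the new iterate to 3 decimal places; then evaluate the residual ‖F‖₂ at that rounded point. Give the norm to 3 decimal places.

0.998

At (1, -3/2): F = (2.18294, 6.000).
Jacobian J = [[2·cos(u) + 5, -4·v], [-8·u·v + 4·u + 1, -4·u^2]].
At the point, J = [[6.08060, 6.000], [17.000, -4.000]] (det J = -126.32242).
Solving J·Δ = −F gives Δ = (-0.354, -0.005).
Then the next iterate is (u, v)₁ = (0.646, -1.505).
Re-evaluating at (0.646, -1.505): F = (-0.09606, 0.99287), so ‖F‖₂ = 0.998.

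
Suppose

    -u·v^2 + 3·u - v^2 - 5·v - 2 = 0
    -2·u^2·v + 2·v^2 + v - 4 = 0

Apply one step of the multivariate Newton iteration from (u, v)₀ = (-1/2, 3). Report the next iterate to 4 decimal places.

(-6.5556, 4.6667)

At (-1/2, 3): F = (-23.0000, 15.5000).
Jacobian J = [[-v^2 + 3, -2·u·v - 2·v - 5], [-4·u·v, -2·u^2 + 4·v + 1]].
At the point, J = [[-6.0000, -8.0000], [6.0000, 12.5000]] (det J = -27.0000).
Solving J·Δ = −F gives Δ = (-6.0556, 1.6667).
Then the next iterate is (u, v)₁ = (-6.5556, 4.6667).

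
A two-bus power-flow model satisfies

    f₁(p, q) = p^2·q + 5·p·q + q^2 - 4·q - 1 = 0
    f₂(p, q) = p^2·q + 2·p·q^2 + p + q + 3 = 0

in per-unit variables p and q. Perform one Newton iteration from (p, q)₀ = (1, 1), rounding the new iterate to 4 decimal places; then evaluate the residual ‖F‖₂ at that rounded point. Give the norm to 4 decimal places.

10.7692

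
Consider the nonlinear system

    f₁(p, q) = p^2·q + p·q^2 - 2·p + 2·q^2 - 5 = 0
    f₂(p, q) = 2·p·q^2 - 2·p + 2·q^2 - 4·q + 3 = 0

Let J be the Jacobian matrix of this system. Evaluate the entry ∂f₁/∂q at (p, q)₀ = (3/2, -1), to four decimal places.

∂f₁/∂q = p^2 + 2·p·q + 4·q.
At (3/2, -1) this is -4.7500.

-4.7500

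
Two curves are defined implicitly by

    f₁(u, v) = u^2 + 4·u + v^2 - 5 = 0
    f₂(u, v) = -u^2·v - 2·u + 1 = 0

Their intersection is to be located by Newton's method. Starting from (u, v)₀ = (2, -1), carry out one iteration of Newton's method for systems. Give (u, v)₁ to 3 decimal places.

(0.929, -1.286)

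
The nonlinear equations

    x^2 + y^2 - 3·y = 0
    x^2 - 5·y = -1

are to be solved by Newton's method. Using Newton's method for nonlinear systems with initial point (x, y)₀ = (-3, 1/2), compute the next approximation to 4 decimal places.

(-1.6806, 0.4167)

At (-3, 1/2): F = (7.7500, 7.5000).
Jacobian J = [[2·x, 2·y - 3], [2·x, -5]].
At the point, J = [[-6.0000, -2.0000], [-6.0000, -5.0000]] (det J = 18.0000).
Solving J·Δ = −F gives Δ = (1.3194, -0.0833).
Then the next iterate is (x, y)₁ = (-1.6806, 0.4167).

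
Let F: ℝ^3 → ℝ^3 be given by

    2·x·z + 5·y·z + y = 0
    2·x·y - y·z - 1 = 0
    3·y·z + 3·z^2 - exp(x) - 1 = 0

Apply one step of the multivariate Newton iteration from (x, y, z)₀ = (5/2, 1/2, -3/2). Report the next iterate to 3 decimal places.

(1.287, 0.407, -0.632)

At (5/2, 1/2, -3/2): F = (-10.750, 2.250, -8.68249).
Jacobian J = [[2·z, 5·z + 1, 2·x + 5·y], [2·y, 2·x - z, -y], [-exp(x), 3·z, 3·y + 6·z]].
At the point, J = [[-3.000, -6.500, 7.500], [1.000, 6.500, -0.500], [-12.18249, -4.500, -7.500]] (det J = 624.80348).
Solving J·Δ = −F gives Δ = (-1.213, -0.093, 0.868).
Then the next iterate is (x, y, z)₁ = (1.287, 0.407, -0.632).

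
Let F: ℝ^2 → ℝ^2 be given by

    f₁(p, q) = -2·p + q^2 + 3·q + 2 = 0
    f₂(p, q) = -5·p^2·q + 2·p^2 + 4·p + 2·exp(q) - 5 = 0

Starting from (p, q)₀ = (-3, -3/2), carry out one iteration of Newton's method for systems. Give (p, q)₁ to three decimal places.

At (-3, -3/2): F = (5.750, 68.94626).
Jacobian J = [[-2, 2·q + 3], [-10·p·q + 4·p + 4, -5·p^2 + 2·exp(q)]].
At the point, J = [[-2.000, 0.000], [-53.000, -44.55374]] (det J = 89.10748).
Solving J·Δ = −F gives Δ = (2.875, -1.873).
Then the next iterate is (p, q)₁ = (-0.125, -3.373).

(-0.125, -3.373)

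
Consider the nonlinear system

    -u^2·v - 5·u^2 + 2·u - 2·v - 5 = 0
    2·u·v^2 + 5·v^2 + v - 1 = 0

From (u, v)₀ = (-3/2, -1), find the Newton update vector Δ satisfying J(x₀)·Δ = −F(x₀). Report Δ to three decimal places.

(1.343, 0.896)

At (-3/2, -1): F = (-15.000, 0.000).
Jacobian J = [[-2·u·v - 10·u + 2, -u^2 - 2], [2·v^2, 4·u·v + 10·v + 1]].
At the point, J = [[14.000, -4.250], [2.000, -3.000]] (det J = -33.500).
Solving J·Δ = −F gives Δ = (1.343, 0.896).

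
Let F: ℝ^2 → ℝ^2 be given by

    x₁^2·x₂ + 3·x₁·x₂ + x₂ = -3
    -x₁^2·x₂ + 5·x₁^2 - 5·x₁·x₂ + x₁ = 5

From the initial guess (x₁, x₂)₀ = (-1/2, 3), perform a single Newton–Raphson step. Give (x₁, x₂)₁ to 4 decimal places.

At (-1/2, 3): F = (2.2500, 2.5000).
Jacobian J = [[2·x₁·x₂ + 3·x₂, x₁^2 + 3·x₁ + 1], [-2·x₁·x₂ + 10·x₁ - 5·x₂ + 1, -x₁^2 - 5·x₁]].
At the point, J = [[6.0000, -0.2500], [-16.0000, 2.2500]] (det J = 9.5000).
Solving J·Δ = −F gives Δ = (-0.5987, -5.3684).
Then the next iterate is (x₁, x₂)₁ = (-1.0987, -2.3684).

(-1.0987, -2.3684)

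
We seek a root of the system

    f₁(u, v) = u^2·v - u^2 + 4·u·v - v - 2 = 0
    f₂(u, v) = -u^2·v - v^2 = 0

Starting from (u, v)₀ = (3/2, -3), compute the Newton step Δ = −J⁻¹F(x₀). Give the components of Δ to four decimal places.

At (3/2, -3): F = (-26.0000, -2.2500).
Jacobian J = [[2·u·v - 2·u + 4·v, u^2 + 4·u - 1], [-2·u·v, -u^2 - 2·v]].
At the point, J = [[-24.0000, 7.2500], [9.0000, 3.7500]] (det J = -155.2500).
Solving J·Δ = −F gives Δ = (-0.5229, 1.8551).

(-0.5229, 1.8551)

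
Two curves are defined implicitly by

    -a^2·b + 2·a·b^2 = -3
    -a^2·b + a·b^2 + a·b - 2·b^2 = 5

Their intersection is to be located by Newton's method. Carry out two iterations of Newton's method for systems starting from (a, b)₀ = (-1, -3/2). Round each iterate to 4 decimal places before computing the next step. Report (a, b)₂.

(-1.9486, -2.2010)

At (-1, -3/2): F = (0.0000, -8.7500).
Jacobian J = [[-2·a·b + 2·b^2, -a^2 + 4·a·b], [-2·a·b + b^2 + b, -a^2 + 2·a·b + a - 4·b]].
At the point, J = [[1.5000, 5.0000], [-2.2500, 7.0000]] (det J = 21.7500).
Solving J·Δ = −F gives Δ = (-2.0115, 0.6034).
Then the next iterate is (a, b)₁ = (-3.0115, -0.8966).
Round to (-3.0115, -0.8966) and repeat: F = (6.289545, 1.802792), J = [[-3.792439, 1.731311], [-5.492930, -3.094010]].
Δ = (1.0629, -1.3044), so (a, b)₂ = (-1.9486, -2.2010).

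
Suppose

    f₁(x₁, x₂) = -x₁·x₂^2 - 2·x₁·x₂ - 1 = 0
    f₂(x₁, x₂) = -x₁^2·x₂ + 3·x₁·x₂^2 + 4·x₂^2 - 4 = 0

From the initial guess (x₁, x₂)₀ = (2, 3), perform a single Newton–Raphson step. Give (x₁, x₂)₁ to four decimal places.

At (2, 3): F = (-31.0000, 74.0000).
Jacobian J = [[-x₂^2 - 2·x₂, -2·x₁·x₂ - 2·x₁], [-2·x₁·x₂ + 3·x₂^2, -x₁^2 + 6·x₁·x₂ + 8·x₂]].
At the point, J = [[-15.0000, -16.0000], [15.0000, 56.0000]] (det J = -600.0000).
Solving J·Δ = −F gives Δ = (-0.9200, -1.0750).
Then the next iterate is (x₁, x₂)₁ = (1.0800, 1.9250).

(1.0800, 1.9250)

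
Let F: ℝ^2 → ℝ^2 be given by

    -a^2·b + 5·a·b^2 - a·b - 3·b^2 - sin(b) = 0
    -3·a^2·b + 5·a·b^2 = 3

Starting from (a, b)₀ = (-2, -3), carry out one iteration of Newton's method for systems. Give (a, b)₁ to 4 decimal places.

At (-2, -3): F = (-110.858880, -57.0000).
Jacobian J = [[-2·a·b + 5·b^2 - b, -a^2 + 10·a·b - a - 6·b - cos(b)], [-6·a·b + 5·b^2, -3·a^2 + 10·a·b]].
At the point, J = [[36.0000, 76.989992], [9.0000, 48.0000]] (det J = 1035.090068).
Solving J·Δ = −F gives Δ = (0.9012, 1.0185).
Then the next iterate is (a, b)₁ = (-1.0988, -1.9815).

(-1.0988, -1.9815)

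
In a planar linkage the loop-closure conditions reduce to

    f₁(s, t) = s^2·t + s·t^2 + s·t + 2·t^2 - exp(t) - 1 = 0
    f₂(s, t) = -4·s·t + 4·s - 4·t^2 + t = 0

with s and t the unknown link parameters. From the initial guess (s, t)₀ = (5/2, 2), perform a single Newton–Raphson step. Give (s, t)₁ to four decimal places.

At (5/2, 2): F = (27.110944, -24.0000).
Jacobian J = [[2·s·t + t^2 + t, s^2 + 2·s·t + s + 4·t - exp(t)], [-4·t + 4, -4·s - 8·t + 1]].
At the point, J = [[16.0000, 19.360944], [-4.0000, -25.0000]] (det J = -322.556224).
Solving J·Δ = −F gives Δ = (-0.6607, -0.8543).
Then the next iterate is (s, t)₁ = (1.8393, 1.1457).

(1.8393, 1.1457)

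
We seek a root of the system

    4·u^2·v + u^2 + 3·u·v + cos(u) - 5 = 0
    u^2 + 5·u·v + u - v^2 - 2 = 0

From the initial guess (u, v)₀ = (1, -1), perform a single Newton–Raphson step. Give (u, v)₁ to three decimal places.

At (1, -1): F = (-10.45970, -6.000).
Jacobian J = [[8·u·v + 2·u + 3·v - sin(u), 4·u^2 + 3·u], [2·u + 5·v + 1, 5·u - 2·v]].
At the point, J = [[-9.84147, 7.000], [-2.000, 7.000]] (det J = -54.89030).
Solving J·Δ = −F gives Δ = (-0.569, 0.695).
Then the next iterate is (u, v)₁ = (0.431, -0.305).

(0.431, -0.305)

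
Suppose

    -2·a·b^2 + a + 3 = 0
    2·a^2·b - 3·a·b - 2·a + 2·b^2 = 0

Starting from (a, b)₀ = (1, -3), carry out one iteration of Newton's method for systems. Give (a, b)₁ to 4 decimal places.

(1.1637, -1.6014)

At (1, -3): F = (-14.0000, 19.0000).
Jacobian J = [[-2·b^2 + 1, -4·a·b], [4·a·b - 3·b - 2, 2·a^2 - 3·a + 4·b]].
At the point, J = [[-17.0000, 12.0000], [-5.0000, -13.0000]] (det J = 281.0000).
Solving J·Δ = −F gives Δ = (0.1637, 1.3986).
Then the next iterate is (a, b)₁ = (1.1637, -1.6014).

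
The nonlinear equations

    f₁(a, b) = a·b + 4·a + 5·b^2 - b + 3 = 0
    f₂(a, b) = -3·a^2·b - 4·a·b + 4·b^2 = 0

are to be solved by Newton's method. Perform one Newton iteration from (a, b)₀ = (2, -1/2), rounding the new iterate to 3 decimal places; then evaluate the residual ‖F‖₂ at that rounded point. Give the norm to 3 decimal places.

At (2, -1/2): F = (11.750, 11.000).
Jacobian J = [[b + 4, a + 10·b - 1], [-6·a·b - 4·b, -3·a^2 - 4·a + 8·b]].
At the point, J = [[3.500, -4.000], [8.000, -24.000]] (det J = -52.000).
Solving J·Δ = −F gives Δ = (-4.577, -1.067).
Then the next iterate is (a, b)₁ = (-2.577, -1.567).
Re-evaluating at (-2.577, -1.567): F = (10.57460, 24.88833), so ‖F‖₂ = 27.042.

27.042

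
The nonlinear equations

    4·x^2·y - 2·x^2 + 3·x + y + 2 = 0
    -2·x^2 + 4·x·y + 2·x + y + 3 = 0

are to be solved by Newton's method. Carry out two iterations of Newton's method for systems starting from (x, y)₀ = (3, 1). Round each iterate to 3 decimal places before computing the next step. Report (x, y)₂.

At (3, 1): F = (30.000, 4.000).
Jacobian J = [[8·x·y - 4·x + 3, 4·x^2 + 1], [-4·x + 4·y + 2, 4·x + 1]].
At the point, J = [[15.000, 37.000], [-6.000, 13.000]] (det J = 417.000).
Solving J·Δ = −F gives Δ = (-0.580, -0.576).
Then the next iterate is (x, y)₁ = (2.420, 0.424).
Round to (2.420, 0.424) and repeat: F = (7.90365, 0.65552), J = [[1.52864, 24.42560], [-5.984, 10.680]].
Δ = (-0.421, -0.297), so (x, y)₂ = (1.999, 0.127).

(1.999, 0.127)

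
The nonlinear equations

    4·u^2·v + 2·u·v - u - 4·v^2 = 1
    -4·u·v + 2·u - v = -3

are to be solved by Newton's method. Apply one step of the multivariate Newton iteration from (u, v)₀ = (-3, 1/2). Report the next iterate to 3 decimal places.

At (-3, 1/2): F = (16.000, 2.500).
Jacobian J = [[8·u·v + 2·v - 1, 4·u^2 + 2·u - 8·v], [-4·v + 2, -4·u - 1]].
At the point, J = [[-12.000, 26.000], [0.000, 11.000]] (det J = -132.000).
Solving J·Δ = −F gives Δ = (0.841, -0.227).
Then the next iterate is (u, v)₁ = (-2.159, 0.273).

(-2.159, 0.273)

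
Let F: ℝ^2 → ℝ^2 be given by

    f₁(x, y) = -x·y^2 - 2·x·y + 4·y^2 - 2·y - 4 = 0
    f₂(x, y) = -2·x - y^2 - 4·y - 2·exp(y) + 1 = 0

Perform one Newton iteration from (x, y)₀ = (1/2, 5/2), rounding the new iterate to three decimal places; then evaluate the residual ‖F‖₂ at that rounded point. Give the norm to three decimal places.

13.317

At (1/2, 5/2): F = (10.375, -40.61499).
Jacobian J = [[-y^2 - 2·y, -2·x·y - 2·x + 8·y - 2], [-2, -2·y - 2·exp(y) - 4]].
At the point, J = [[-11.250, 14.500], [-2.000, -33.36499]] (det J = 404.35611).
Solving J·Δ = −F gives Δ = (-0.600, -1.181).
Then the next iterate is (x, y)₁ = (-0.100, 1.319).
Re-evaluating at (-0.100, 1.319): F = (0.75882, -13.29512), so ‖F‖₂ = 13.317.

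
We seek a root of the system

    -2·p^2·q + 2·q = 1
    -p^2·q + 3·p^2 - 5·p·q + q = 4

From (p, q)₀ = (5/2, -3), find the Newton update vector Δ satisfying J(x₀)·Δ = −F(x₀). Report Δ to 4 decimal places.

(2.8771, 11.1250)

At (5/2, -3): F = (30.5000, 68.0000).
Jacobian J = [[-4·p·q, -2·p^2 + 2], [-2·p·q + 6·p - 5·q, -p^2 - 5·p + 1]].
At the point, J = [[30.0000, -10.5000], [45.0000, -17.7500]] (det J = -60.0000).
Solving J·Δ = −F gives Δ = (2.8771, 11.1250).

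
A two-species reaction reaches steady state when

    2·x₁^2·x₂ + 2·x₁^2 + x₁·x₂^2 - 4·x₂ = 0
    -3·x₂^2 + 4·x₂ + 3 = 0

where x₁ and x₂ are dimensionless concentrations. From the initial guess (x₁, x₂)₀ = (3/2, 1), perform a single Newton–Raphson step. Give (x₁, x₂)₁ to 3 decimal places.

At (3/2, 1): F = (6.500, 4.000).
Jacobian J = [[4·x₁·x₂ + 4·x₁ + x₂^2, 2·x₁^2 + 2·x₁·x₂ - 4], [0, -6·x₂ + 4]].
At the point, J = [[13.000, 3.500], [0.000, -2.000]] (det J = -26.000).
Solving J·Δ = −F gives Δ = (-1.038, 2.000).
Then the next iterate is (x₁, x₂)₁ = (0.462, 3.000).

(0.462, 3.000)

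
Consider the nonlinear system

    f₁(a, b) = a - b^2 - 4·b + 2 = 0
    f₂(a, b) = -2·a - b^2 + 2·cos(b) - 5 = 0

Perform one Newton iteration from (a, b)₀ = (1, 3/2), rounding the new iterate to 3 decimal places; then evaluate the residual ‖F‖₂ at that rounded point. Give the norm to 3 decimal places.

1.826

At (1, 3/2): F = (-5.250, -9.10853).
Jacobian J = [[1, -2·b - 4], [-2, -2·b - 2·sin(b)]].
At the point, J = [[1.000, -7.000], [-2.000, -4.99499]] (det J = -18.99499).
Solving J·Δ = −F gives Δ = (-1.976, -1.032).
Then the next iterate is (a, b)₁ = (-0.976, 0.468).
Re-evaluating at (-0.976, 0.468): F = (-1.06702, -1.48208), so ‖F‖₂ = 1.826.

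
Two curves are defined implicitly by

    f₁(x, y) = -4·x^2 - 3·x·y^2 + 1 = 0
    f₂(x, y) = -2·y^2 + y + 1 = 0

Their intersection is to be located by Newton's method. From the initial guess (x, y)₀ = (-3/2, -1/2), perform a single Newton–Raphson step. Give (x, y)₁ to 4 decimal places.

(-0.8889, -0.5000)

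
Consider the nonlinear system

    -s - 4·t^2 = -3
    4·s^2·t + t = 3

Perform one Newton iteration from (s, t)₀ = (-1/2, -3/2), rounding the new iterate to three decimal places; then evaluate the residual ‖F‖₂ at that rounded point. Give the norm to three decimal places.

At (-1/2, -3/2): F = (-5.500, -6.000).
Jacobian J = [[-1, -8·t], [8·s·t, 4·s^2 + 1]].
At the point, J = [[-1.000, 12.000], [6.000, 2.000]] (det J = -74.000).
Solving J·Δ = −F gives Δ = (0.824, 0.527).
Then the next iterate is (s, t)₁ = (0.324, -0.973).
Re-evaluating at (0.324, -0.973): F = (-1.11092, -4.38157), so ‖F‖₂ = 4.520.

4.520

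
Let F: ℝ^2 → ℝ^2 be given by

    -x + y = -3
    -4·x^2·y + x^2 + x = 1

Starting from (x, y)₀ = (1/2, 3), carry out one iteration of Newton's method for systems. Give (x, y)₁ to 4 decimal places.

(0.7045, -2.2955)

At (1/2, 3): F = (5.5000, -3.2500).
Jacobian J = [[-1, 1], [-8·x·y + 2·x + 1, -4·x^2]].
At the point, J = [[-1.0000, 1.0000], [-10.0000, -1.0000]] (det J = 11.0000).
Solving J·Δ = −F gives Δ = (0.2045, -5.2955).
Then the next iterate is (x, y)₁ = (0.7045, -2.2955).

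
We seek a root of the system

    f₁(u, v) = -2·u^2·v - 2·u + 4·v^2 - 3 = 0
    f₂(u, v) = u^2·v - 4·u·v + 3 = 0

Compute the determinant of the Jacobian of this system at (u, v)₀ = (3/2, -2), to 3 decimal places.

J = [[-4·u·v - 2, -2·u^2 + 8·v], [2·u·v - 4·v, u^2 - 4·u]].
At the point, J = [[10.000, -20.500], [2.000, -3.750]].
det J = 3.500.

3.500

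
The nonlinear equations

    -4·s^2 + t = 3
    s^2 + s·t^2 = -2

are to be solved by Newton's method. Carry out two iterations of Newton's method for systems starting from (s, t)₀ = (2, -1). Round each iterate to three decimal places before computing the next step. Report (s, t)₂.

(0.152, 1.515)

At (2, -1): F = (-20.000, 8.000).
Jacobian J = [[-8·s, 1], [2·s + t^2, 2·s·t]].
At the point, J = [[-16.000, 1.000], [5.000, -4.000]] (det J = 59.000).
Solving J·Δ = −F gives Δ = (-1.220, 0.475).
Then the next iterate is (s, t)₁ = (0.780, -0.525).
Round to (0.780, -0.525) and repeat: F = (-5.95860, 2.82339), J = [[-6.240, 1.000], [1.83563, -0.819]].
Δ = (-0.628, 2.040), so (s, t)₂ = (0.152, 1.515).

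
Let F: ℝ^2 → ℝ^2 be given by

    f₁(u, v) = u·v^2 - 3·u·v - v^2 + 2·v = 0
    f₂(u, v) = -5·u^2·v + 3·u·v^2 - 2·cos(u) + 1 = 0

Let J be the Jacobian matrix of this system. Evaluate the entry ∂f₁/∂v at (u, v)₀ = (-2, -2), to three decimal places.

20.000

∂f₁/∂v = 2·u·v - 3·u - 2·v + 2.
At (-2, -2) this is 20.000.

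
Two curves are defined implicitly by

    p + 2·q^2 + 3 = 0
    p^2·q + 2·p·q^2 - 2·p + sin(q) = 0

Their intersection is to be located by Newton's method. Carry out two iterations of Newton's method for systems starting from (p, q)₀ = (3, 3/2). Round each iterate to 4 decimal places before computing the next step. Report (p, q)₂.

At (3, 3/2): F = (10.5000, 21.997495).
Jacobian J = [[1, 4·q], [2·p·q + 2·q^2 - 2, p^2 + 4·p·q + cos(q)]].
At the point, J = [[1.0000, 6.0000], [11.5000, 27.070737]] (det J = -41.929263).
Solving J·Δ = −F gives Δ = (3.6313, -2.3552).
Then the next iterate is (p, q)₁ = (6.6313, -0.8552).
Round to (6.6313, -0.8552) and repeat: F = (11.094034, -41.924158), J = [[1.0000, -3.4208], [-11.879441, 21.945856]].
Δ = (5.3530, 4.8079), so (p, q)₂ = (11.9843, 3.9527).

(11.9843, 3.9527)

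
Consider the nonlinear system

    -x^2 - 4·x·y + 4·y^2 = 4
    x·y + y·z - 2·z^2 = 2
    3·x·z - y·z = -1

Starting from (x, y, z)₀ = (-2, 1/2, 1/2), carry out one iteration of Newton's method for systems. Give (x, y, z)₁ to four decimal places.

At (-2, 1/2, 1/2): F = (-3.0000, -3.2500, -2.2500).
Jacobian J = [[-2·x - 4·y, -4·x + 8·y, 0], [y, x + z, y - 4·z], [3·z, -z, 3·x - y]].
At the point, J = [[2.0000, 12.0000, 0.0000], [0.5000, -1.5000, -1.5000], [1.5000, -0.5000, -6.5000]] (det J = 30.0000).
Solving J·Δ = −F gives Δ = (8.0000, -1.0833, 1.5833).
Then the next iterate is (x, y, z)₁ = (6.0000, -0.5833, 2.0833).

(6.0000, -0.5833, 2.0833)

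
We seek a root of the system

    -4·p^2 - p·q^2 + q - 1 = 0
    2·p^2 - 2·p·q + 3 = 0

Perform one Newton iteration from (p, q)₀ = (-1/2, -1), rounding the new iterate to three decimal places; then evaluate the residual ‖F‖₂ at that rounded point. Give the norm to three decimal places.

At (-1/2, -1): F = (-2.500, 2.500).
Jacobian J = [[-8·p - q^2, -2·p·q + 1], [4·p - 2·q, -2·p]].
At the point, J = [[3.000, 0.000], [0.000, 1.000]] (det J = 3.000).
Solving J·Δ = −F gives Δ = (0.833, -2.500).
Then the next iterate is (p, q)₁ = (0.333, -3.500).
Re-evaluating at (0.333, -3.500): F = (-9.02281, 5.55278), so ‖F‖₂ = 10.595.

10.595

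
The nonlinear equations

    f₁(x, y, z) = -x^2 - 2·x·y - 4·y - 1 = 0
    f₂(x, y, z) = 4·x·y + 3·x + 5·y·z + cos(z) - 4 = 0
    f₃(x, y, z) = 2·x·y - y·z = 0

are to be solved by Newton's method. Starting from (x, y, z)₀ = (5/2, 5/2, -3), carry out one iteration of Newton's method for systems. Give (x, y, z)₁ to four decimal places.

At (5/2, 5/2, -3): F = (-29.7500, -9.989992, 20.0000).
Jacobian J = [[-2·x - 2·y, -2·x - 4, 0], [4·y + 3, 4·x + 5·z, 5·y - sin(z)], [2·y, 2·x - z, -y]].
At the point, J = [[-10.0000, -9.0000, 0.0000], [13.0000, -5.0000, 12.641120], [5.0000, 8.0000, -2.5000]] (det J = 24.939200).
Solving J·Δ = −F gives Δ = (-23.5005, 22.8062, 33.9786).
Then the next iterate is (x, y, z)₁ = (-21.0005, 25.3062, 30.9786).

(-21.0005, 25.3062, 30.9786)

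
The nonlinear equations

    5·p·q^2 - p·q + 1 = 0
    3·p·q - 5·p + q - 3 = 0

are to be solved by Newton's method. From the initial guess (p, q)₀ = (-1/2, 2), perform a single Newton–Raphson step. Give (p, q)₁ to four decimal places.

(20.0000, 40.0000)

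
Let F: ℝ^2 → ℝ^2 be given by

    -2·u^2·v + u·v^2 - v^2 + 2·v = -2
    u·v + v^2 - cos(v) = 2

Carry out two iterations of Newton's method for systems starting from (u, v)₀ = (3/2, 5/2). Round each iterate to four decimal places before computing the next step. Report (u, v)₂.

(1.4725, 1.0297)

At (3/2, 5/2): F = (-1.1250, 8.801144).
Jacobian J = [[-4·u·v + v^2, -2·u^2 + 2·u·v - 2·v + 2], [v, u + 2·v + sin(v)]].
At the point, J = [[-8.7500, 0.0000], [2.5000, 7.098472]] (det J = -62.111631).
Solving J·Δ = −F gives Δ = (-0.1286, -1.1946).
Then the next iterate is (u, v)₁ = (1.3714, 1.3054).
Round to (1.3714, 1.3054) and repeat: F = (0.333461, 1.232003), J = [[-5.456833, -0.791825], [1.3054, 4.947189]].
Δ = (0.1011, -0.2757), so (u, v)₂ = (1.4725, 1.0297).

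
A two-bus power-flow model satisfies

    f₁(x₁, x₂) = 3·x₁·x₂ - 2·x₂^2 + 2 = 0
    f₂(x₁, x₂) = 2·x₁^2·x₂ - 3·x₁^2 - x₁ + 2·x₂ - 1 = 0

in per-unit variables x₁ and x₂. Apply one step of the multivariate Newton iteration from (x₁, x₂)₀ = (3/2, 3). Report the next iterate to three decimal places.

(0.988, 2.053)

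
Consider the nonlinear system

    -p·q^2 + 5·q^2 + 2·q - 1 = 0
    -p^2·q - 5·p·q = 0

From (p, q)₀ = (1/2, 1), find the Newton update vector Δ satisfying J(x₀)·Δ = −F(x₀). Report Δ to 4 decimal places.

At (1/2, 1): F = (5.5000, -2.7500).
Jacobian J = [[-q^2, -2·p·q + 10·q + 2], [-2·p·q - 5·q, -p^2 - 5·p]].
At the point, J = [[-1.0000, 11.0000], [-6.0000, -2.7500]] (det J = 68.7500).
Solving J·Δ = −F gives Δ = (-0.2200, -0.5200).

(-0.2200, -0.5200)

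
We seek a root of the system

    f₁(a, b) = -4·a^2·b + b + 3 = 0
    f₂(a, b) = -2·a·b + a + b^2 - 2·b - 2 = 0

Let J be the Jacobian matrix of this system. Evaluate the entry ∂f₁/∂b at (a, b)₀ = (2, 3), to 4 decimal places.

∂f₁/∂b = -4·a^2 + 1.
At (2, 3) this is -15.0000.

-15.0000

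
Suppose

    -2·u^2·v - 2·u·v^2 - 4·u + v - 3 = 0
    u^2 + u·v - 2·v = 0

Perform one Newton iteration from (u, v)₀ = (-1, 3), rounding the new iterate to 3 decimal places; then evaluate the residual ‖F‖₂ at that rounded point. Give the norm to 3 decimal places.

20.526

At (-1, 3): F = (16.000, -8.000).
Jacobian J = [[-4·u·v - 2·v^2 - 4, -2·u^2 - 4·u·v + 1], [2·u + v, u - 2]].
At the point, J = [[-10.000, 11.000], [1.000, -3.000]] (det J = 19.000).
Solving J·Δ = −F gives Δ = (-2.105, -3.368).
Then the next iterate is (u, v)₁ = (-3.105, -0.368).
Re-evaluating at (-3.105, -0.368): F = (16.98878, 11.51966), so ‖F‖₂ = 20.526.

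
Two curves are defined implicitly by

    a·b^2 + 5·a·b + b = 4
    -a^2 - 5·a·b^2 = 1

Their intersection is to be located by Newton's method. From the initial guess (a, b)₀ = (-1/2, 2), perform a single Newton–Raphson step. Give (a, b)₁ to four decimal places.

(0.3078, 2.6599)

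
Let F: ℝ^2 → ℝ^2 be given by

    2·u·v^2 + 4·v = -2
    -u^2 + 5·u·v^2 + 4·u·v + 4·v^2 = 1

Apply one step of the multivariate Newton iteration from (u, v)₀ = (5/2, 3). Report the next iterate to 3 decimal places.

At (5/2, 3): F = (59.000, 171.250).
Jacobian J = [[2·v^2, 4·u·v + 4], [-2·u + 5·v^2 + 4·v, 10·u·v + 4·u + 8·v]].
At the point, J = [[18.000, 34.000], [52.000, 109.000]] (det J = 194.000).
Solving J·Δ = −F gives Δ = (-3.137, -0.075).
Then the next iterate is (u, v)₁ = (-0.637, 2.925).

(-0.637, 2.925)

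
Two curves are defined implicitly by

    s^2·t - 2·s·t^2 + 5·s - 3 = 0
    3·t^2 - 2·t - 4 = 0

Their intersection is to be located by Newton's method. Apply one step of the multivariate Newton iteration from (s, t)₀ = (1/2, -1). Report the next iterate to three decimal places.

At (1/2, -1): F = (-1.750, 1.000).
Jacobian J = [[2·s·t - 2·t^2 + 5, s^2 - 4·s·t], [0, 6·t - 2]].
At the point, J = [[2.000, 2.250], [0.000, -8.000]] (det J = -16.000).
Solving J·Δ = −F gives Δ = (0.734, 0.125).
Then the next iterate is (s, t)₁ = (1.234, -0.875).

(1.234, -0.875)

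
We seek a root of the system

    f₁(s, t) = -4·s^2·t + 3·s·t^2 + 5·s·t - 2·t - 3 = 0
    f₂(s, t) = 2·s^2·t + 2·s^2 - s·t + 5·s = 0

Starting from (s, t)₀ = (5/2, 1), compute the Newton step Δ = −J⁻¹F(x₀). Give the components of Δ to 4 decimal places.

At (5/2, 1): F = (-10.0000, 35.0000).
Jacobian J = [[-8·s·t + 3·t^2 + 5·t, -4·s^2 + 6·s·t + 5·s - 2], [4·s·t + 4·s - t + 5, 2·s^2 - s]].
At the point, J = [[-12.0000, 0.5000], [24.0000, 10.0000]] (det J = -132.0000).
Solving J·Δ = −F gives Δ = (-0.8902, -1.3636).

(-0.8902, -1.3636)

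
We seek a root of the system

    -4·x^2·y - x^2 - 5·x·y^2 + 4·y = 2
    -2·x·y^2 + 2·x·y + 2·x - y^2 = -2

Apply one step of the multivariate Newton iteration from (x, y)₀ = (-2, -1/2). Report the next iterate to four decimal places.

At (-2, -1/2): F = (2.5000, 0.7500).
Jacobian J = [[-8·x·y - 2·x - 5·y^2, -4·x^2 - 10·x·y + 4], [-2·y^2 + 2·y + 2, -4·x·y + 2·x - 2·y]].
At the point, J = [[-5.2500, -22.0000], [0.5000, -7.0000]] (det J = 47.7500).
Solving J·Δ = −F gives Δ = (0.0209, 0.1086).
Then the next iterate is (x, y)₁ = (-1.9791, -0.3914).

(-1.9791, -0.3914)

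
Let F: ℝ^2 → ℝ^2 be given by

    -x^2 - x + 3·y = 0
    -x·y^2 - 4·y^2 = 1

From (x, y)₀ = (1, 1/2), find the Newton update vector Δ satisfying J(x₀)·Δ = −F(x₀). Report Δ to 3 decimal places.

(-0.587, -0.421)

At (1, 1/2): F = (-0.500, -2.250).
Jacobian J = [[-2·x - 1, 3], [-y^2, -2·x·y - 8·y]].
At the point, J = [[-3.000, 3.000], [-0.250, -5.000]] (det J = 15.750).
Solving J·Δ = −F gives Δ = (-0.587, -0.421).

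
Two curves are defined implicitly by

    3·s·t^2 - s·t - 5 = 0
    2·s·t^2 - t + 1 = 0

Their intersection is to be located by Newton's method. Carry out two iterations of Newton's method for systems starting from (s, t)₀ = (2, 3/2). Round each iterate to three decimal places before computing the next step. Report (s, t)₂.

At (2, 3/2): F = (5.500, 8.500).
Jacobian J = [[3·t^2 - t, 6·s·t - s], [2·t^2, 4·s·t - 1]].
At the point, J = [[5.250, 16.000], [4.500, 11.000]] (det J = -14.250).
Solving J·Δ = −F gives Δ = (-5.298, 1.395).
Then the next iterate is (s, t)₁ = (-3.298, 2.895).
Round to (-3.298, 2.895) and repeat: F = (-78.37415, -57.17624), J = [[22.24807, -53.98826], [16.76205, -39.19084]].
Δ = (0.463, -1.261), so (s, t)₂ = (-2.835, 1.634).

(-2.835, 1.634)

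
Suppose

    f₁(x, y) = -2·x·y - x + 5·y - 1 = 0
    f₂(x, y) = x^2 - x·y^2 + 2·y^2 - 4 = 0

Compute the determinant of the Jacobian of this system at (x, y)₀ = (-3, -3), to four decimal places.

J = [[-2·y - 1, -2·x + 5], [2·x - y^2, -2·x·y + 4·y]].
At the point, J = [[5.0000, 11.0000], [-15.0000, -30.0000]].
det J = 15.0000.

15.0000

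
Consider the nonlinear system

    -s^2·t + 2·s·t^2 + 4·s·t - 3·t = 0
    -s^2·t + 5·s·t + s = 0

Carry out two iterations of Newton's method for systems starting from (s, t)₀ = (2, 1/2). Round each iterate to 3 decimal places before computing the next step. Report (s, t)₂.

At (2, 1/2): F = (1.500, 5.000).
Jacobian J = [[-2·s·t + 2·t^2 + 4·t, -s^2 + 4·s·t + 4·s - 3], [-2·s·t + 5·t + 1, -s^2 + 5·s]].
At the point, J = [[0.500, 5.000], [1.500, 6.000]] (det J = -4.500).
Solving J·Δ = −F gives Δ = (-3.556, 0.056).
Then the next iterate is (s, t)₁ = (-1.556, 0.556).
Round to (-1.556, 0.556) and repeat: F = (-7.43673, -7.22783), J = [[4.57254, -15.10568], [5.51027, -10.20114]].
Δ = (0.911, -0.217), so (s, t)₂ = (-0.645, 0.339).

(-0.645, 0.339)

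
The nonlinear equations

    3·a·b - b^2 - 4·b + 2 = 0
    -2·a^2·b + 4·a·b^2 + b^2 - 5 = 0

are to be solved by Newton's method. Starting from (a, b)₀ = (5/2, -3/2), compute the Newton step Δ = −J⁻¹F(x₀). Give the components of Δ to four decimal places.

(0.0000, 0.8462)

At (5/2, -3/2): F = (-5.5000, 38.5000).
Jacobian J = [[3·b, 3·a - 2·b - 4], [-4·a·b + 4·b^2, -2·a^2 + 8·a·b + 2·b]].
At the point, J = [[-4.5000, 6.5000], [24.0000, -45.5000]] (det J = 48.7500).
Solving J·Δ = −F gives Δ = (0.0000, 0.8462).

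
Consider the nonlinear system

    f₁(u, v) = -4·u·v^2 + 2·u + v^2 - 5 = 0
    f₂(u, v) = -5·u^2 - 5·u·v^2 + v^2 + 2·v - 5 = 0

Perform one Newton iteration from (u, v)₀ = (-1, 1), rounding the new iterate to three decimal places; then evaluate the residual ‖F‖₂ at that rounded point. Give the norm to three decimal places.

0.458

At (-1, 1): F = (-2.000, -2.000).
Jacobian J = [[-4·v^2 + 2, -8·u·v + 2·v], [-10·u - 5·v^2, -10·u·v + 2·v + 2]].
At the point, J = [[-2.000, 10.000], [5.000, 14.000]] (det J = -78.000).
Solving J·Δ = −F gives Δ = (-0.103, 0.179).
Then the next iterate is (u, v)₁ = (-1.103, 1.179).
Re-evaluating at (-1.103, 1.179): F = (0.31690, 0.33107), so ‖F‖₂ = 0.458.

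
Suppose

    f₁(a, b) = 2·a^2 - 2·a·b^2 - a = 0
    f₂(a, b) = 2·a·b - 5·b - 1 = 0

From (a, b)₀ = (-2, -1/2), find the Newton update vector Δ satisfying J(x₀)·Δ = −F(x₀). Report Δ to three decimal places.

At (-2, -1/2): F = (11.000, 3.500).
Jacobian J = [[4·a - 2·b^2 - 1, -4·a·b], [2·b, 2·a - 5]].
At the point, J = [[-9.500, -4.000], [-1.000, -9.000]] (det J = 81.500).
Solving J·Δ = −F gives Δ = (1.043, 0.273).

(1.043, 0.273)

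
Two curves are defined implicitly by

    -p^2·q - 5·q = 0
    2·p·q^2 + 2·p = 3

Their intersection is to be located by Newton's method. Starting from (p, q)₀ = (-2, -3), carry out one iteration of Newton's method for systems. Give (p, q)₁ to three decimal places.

(0.417, -3.222)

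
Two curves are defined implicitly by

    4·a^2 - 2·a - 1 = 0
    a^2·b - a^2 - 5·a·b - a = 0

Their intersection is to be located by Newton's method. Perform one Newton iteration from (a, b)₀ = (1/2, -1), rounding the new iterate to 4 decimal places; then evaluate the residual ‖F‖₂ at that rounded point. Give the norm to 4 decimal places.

2.6410

At (1/2, -1): F = (-1.0000, 1.5000).
Jacobian J = [[8·a - 2, 0], [2·a·b - 2·a - 5·b - 1, a^2 - 5·a]].
At the point, J = [[2.0000, 0.0000], [2.0000, -2.2500]] (det J = -4.5000).
Solving J·Δ = −F gives Δ = (0.5000, 1.1111).
Then the next iterate is (a, b)₁ = (1.0000, 0.1111).
Re-evaluating at (1.0000, 0.1111): F = (1.0000, -2.4444), so ‖F‖₂ = 2.6410.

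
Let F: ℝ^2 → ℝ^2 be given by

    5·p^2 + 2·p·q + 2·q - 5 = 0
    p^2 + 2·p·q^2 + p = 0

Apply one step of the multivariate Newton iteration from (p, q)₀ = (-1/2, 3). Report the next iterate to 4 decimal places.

At (-1/2, 3): F = (-0.7500, -9.2500).
Jacobian J = [[10·p + 2·q, 2·p + 2], [2·p + 2·q^2 + 1, 4·p·q]].
At the point, J = [[1.0000, 1.0000], [18.0000, -6.0000]] (det J = -24.0000).
Solving J·Δ = −F gives Δ = (0.5729, 0.1771).
Then the next iterate is (p, q)₁ = (0.0729, 3.1771).

(0.0729, 3.1771)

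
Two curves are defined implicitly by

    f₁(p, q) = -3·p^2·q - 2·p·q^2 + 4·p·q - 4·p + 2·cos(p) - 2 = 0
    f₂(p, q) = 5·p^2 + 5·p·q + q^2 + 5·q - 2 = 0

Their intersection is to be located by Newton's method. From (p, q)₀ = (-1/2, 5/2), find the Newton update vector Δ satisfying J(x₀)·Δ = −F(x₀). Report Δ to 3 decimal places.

At (-1/2, 5/2): F = (1.13017, 11.750).
Jacobian J = [[-6·p·q - 2·q^2 + 4·q - 2·sin(p) - 4, -3·p^2 - 4·p·q + 4·p], [10·p + 5·q, 5·p + 2·q + 5]].
At the point, J = [[1.95885, 2.250], [7.500, 7.500]] (det J = -2.18362).
Solving J·Δ = −F gives Δ = (-8.225, 6.659).

(-8.225, 6.659)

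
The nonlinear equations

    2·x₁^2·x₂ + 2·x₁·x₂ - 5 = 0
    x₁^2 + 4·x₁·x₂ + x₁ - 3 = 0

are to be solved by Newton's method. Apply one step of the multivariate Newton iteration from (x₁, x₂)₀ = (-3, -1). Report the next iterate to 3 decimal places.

(-1.000, -1.250)

At (-3, -1): F = (-17.000, 15.000).
Jacobian J = [[4·x₁·x₂ + 2·x₂, 2·x₁^2 + 2·x₁], [2·x₁ + 4·x₂ + 1, 4·x₁]].
At the point, J = [[10.000, 12.000], [-9.000, -12.000]] (det J = -12.000).
Solving J·Δ = −F gives Δ = (2.000, -0.250).
Then the next iterate is (x₁, x₂)₁ = (-1.000, -1.250).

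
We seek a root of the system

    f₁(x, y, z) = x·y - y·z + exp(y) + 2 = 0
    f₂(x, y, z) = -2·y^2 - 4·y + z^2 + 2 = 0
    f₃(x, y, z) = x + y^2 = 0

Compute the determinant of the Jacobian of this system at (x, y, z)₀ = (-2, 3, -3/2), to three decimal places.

J = [[y, x - z + exp(y), -y], [0, -4·y - 4, 2·z], [1, 2·y, 0]].
At the point, J = [[3.000, 19.58554, -3.000], [0.000, -16.000, -3.000], [1.000, 6.000, 0.000]].
det J = -52.757.

-52.757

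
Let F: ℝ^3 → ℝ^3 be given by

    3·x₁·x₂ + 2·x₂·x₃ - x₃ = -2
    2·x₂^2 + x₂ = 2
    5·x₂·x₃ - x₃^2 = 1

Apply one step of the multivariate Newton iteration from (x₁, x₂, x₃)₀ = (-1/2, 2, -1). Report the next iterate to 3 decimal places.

(-0.667, 1.111, -0.370)

At (-1/2, 2, -1): F = (-4.000, 8.000, -12.000).
Jacobian J = [[3·x₂, 3·x₁ + 2·x₃, 2·x₂ - 1], [0, 4·x₂ + 1, 0], [0, 5·x₃, 5·x₂ - 2·x₃]].
At the point, J = [[6.000, -3.500, 3.000], [0.000, 9.000, 0.000], [0.000, -5.000, 12.000]] (det J = 648.000).
Solving J·Δ = −F gives Δ = (-0.167, -0.889, 0.630).
Then the next iterate is (x₁, x₂, x₃)₁ = (-0.667, 1.111, -0.370).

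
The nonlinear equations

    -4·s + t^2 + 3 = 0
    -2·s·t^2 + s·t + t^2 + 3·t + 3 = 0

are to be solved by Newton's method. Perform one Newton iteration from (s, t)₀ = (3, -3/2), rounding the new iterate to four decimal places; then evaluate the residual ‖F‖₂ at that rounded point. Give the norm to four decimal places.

At (3, -3/2): F = (-6.7500, -17.2500).
Jacobian J = [[-4, 2·t], [-2·t^2 + t, -4·s·t + s + 2·t + 3]].
At the point, J = [[-4.0000, -3.0000], [-6.0000, 21.0000]] (det J = -102.0000).
Solving J·Δ = −F gives Δ = (-1.8971, 0.2794).
Then the next iterate is (s, t)₁ = (1.1029, -1.2206).
Re-evaluating at (1.1029, -1.2206): F = (0.078264, -3.804478), so ‖F‖₂ = 3.8053.

3.8053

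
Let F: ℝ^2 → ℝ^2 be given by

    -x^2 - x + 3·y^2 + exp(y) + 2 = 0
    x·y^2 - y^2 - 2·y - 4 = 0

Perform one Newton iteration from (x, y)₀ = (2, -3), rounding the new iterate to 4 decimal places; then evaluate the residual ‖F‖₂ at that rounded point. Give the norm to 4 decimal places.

At (2, -3): F = (23.049787, 11.0000).
Jacobian J = [[-2·x - 1, 6·y + exp(y)], [y^2, 2·x·y - 2·y - 2]].
At the point, J = [[-5.0000, -17.950213], [9.0000, -8.0000]] (det J = 201.551916).
Solving J·Δ = −F gives Δ = (-0.0648, 1.3021).
Then the next iterate is (x, y)₁ = (1.9352, -1.6979).
Re-evaluating at (1.9352, -1.6979): F = (5.151462, 2.091855), so ‖F‖₂ = 5.5600.

5.5600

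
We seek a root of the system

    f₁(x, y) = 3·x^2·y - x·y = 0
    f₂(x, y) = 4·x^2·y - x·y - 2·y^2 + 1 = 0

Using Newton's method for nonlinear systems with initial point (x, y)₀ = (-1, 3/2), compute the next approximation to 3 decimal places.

At (-1, 3/2): F = (6.000, 4.000).
Jacobian J = [[6·x·y - y, 3·x^2 - x], [8·x·y - y, 4·x^2 - x - 4·y]].
At the point, J = [[-10.500, 4.000], [-13.500, -1.000]] (det J = 64.500).
Solving J·Δ = −F gives Δ = (0.341, -0.605).
Then the next iterate is (x, y)₁ = (-0.659, 0.895).

(-0.659, 0.895)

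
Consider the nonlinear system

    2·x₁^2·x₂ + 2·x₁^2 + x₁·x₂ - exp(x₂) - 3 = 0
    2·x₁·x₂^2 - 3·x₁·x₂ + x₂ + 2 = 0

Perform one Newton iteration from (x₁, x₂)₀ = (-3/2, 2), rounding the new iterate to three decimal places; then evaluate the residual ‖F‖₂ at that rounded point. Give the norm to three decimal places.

At (-3/2, 2): F = (0.11094, 1.000).
Jacobian J = [[4·x₁·x₂ + 4·x₁ + x₂, 2·x₁^2 + x₁ - exp(x₂)], [2·x₂^2 - 3·x₂, 4·x₁·x₂ - 3·x₁ + 1]].
At the point, J = [[-16.000, -4.38906], [2.000, -6.500]] (det J = 112.77811).
Solving J·Δ = −F gives Δ = (-0.033, 0.144).
Then the next iterate is (x₁, x₂)₁ = (-1.533, 2.144).
Re-evaluating at (-1.533, 2.144): F = (-0.04290, -0.08934), so ‖F‖₂ = 0.099.

0.099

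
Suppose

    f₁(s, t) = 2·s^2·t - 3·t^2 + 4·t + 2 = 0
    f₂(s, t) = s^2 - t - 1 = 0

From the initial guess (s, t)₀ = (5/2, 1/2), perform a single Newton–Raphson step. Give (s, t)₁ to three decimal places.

At (5/2, 1/2): F = (9.500, 4.750).
Jacobian J = [[4·s·t, 2·s^2 - 6·t + 4], [2·s, -1]].
At the point, J = [[5.000, 13.500], [5.000, -1.000]] (det J = -72.500).
Solving J·Δ = −F gives Δ = (-1.016, -0.328).
Then the next iterate is (s, t)₁ = (1.484, 0.172).

(1.484, 0.172)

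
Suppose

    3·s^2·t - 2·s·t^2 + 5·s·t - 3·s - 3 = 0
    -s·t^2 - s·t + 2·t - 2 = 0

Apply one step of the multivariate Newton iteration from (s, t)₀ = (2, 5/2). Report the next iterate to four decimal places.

At (2, 5/2): F = (21.0000, -14.5000).
Jacobian J = [[6·s·t - 2·t^2 + 5·t - 3, 3·s^2 - 4·s·t + 5·s], [-t^2 - t, -2·s·t - s + 2]].
At the point, J = [[27.0000, 2.0000], [-8.7500, -10.0000]] (det J = -252.5000).
Solving J·Δ = −F gives Δ = (-0.7168, -0.8228).
Then the next iterate is (s, t)₁ = (1.2832, 1.6772).

(1.2832, 1.6772)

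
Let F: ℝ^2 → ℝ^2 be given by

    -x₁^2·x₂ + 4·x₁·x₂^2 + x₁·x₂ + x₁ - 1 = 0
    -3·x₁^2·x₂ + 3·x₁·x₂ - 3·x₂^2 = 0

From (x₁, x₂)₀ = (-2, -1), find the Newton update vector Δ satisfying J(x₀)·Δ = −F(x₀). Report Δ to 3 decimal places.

(0.600, 0.500)

At (-2, -1): F = (-5.000, 15.000).
Jacobian J = [[-2·x₁·x₂ + 4·x₂^2 + x₂ + 1, -x₁^2 + 8·x₁·x₂ + x₁], [-6·x₁·x₂ + 3·x₂, -3·x₁^2 + 3·x₁ - 6·x₂]].
At the point, J = [[0.000, 10.000], [-15.000, -12.000]] (det J = 150.000).
Solving J·Δ = −F gives Δ = (0.600, 0.500).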